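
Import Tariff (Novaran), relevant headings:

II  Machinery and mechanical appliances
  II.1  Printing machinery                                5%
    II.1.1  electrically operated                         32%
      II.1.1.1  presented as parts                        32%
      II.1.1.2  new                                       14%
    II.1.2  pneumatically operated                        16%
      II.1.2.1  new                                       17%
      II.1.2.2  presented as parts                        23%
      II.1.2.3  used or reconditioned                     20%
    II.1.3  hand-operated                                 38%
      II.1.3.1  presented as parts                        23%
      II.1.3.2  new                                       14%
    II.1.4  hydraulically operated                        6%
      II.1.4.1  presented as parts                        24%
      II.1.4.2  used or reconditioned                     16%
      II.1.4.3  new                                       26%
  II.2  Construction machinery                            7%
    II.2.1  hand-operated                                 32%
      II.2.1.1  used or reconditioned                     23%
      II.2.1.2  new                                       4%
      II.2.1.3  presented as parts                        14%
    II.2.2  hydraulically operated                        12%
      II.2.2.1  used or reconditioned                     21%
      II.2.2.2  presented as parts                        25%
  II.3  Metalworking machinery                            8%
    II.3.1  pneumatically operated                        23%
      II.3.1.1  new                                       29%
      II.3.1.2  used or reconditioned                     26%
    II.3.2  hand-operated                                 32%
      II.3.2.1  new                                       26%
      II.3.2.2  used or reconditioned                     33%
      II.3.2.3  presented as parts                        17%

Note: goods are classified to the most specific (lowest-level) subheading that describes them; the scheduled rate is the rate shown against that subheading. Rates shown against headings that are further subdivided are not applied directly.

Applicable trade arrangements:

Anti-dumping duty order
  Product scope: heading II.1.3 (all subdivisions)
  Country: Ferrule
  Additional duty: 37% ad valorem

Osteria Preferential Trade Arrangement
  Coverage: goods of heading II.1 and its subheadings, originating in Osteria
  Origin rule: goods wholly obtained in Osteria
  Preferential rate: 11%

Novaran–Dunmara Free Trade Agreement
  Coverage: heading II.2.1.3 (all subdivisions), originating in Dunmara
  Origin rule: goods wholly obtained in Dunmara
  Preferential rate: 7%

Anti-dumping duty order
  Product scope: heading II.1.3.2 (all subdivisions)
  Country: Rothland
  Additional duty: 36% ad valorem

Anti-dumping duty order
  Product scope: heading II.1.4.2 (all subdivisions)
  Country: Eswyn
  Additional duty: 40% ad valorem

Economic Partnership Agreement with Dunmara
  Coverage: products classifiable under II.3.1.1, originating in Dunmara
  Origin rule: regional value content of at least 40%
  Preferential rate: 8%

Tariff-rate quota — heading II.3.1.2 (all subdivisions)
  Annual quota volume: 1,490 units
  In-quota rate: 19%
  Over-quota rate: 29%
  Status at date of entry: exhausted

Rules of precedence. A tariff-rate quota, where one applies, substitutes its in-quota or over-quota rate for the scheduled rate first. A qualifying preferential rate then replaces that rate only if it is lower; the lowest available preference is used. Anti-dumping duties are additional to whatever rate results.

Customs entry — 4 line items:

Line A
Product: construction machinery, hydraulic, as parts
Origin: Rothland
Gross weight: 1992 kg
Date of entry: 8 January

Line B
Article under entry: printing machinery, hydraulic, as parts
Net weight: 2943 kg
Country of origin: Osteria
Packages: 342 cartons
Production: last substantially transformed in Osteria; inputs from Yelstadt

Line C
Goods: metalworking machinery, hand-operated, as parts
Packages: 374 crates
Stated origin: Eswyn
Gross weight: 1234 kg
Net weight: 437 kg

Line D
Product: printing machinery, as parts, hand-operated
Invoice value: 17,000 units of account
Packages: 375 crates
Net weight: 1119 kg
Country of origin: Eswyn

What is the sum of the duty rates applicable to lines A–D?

Line A: construction → II.2; hydraulic → II.2.2; as parts → II.2.2.2. Scheduled 25%. No special measure applies. → 25%.
Line B: printing → II.1; hydraulic → II.1.4; as parts → II.1.4.1. Scheduled 24%. Osteria agreement on II.1: not wholly obtained. → 24%.
Line C: metalworking → II.3; hand-operated → II.3.2; as parts → II.3.2.3. Scheduled 17%. No special measure applies. → 17%.
Line D: printing → II.1; hand-operated → II.1.3; as parts → II.1.3.1. Scheduled 23%. No special measure applies. → 23%.
Sum: 25% + 24% + 17% + 23% = 89%.

89%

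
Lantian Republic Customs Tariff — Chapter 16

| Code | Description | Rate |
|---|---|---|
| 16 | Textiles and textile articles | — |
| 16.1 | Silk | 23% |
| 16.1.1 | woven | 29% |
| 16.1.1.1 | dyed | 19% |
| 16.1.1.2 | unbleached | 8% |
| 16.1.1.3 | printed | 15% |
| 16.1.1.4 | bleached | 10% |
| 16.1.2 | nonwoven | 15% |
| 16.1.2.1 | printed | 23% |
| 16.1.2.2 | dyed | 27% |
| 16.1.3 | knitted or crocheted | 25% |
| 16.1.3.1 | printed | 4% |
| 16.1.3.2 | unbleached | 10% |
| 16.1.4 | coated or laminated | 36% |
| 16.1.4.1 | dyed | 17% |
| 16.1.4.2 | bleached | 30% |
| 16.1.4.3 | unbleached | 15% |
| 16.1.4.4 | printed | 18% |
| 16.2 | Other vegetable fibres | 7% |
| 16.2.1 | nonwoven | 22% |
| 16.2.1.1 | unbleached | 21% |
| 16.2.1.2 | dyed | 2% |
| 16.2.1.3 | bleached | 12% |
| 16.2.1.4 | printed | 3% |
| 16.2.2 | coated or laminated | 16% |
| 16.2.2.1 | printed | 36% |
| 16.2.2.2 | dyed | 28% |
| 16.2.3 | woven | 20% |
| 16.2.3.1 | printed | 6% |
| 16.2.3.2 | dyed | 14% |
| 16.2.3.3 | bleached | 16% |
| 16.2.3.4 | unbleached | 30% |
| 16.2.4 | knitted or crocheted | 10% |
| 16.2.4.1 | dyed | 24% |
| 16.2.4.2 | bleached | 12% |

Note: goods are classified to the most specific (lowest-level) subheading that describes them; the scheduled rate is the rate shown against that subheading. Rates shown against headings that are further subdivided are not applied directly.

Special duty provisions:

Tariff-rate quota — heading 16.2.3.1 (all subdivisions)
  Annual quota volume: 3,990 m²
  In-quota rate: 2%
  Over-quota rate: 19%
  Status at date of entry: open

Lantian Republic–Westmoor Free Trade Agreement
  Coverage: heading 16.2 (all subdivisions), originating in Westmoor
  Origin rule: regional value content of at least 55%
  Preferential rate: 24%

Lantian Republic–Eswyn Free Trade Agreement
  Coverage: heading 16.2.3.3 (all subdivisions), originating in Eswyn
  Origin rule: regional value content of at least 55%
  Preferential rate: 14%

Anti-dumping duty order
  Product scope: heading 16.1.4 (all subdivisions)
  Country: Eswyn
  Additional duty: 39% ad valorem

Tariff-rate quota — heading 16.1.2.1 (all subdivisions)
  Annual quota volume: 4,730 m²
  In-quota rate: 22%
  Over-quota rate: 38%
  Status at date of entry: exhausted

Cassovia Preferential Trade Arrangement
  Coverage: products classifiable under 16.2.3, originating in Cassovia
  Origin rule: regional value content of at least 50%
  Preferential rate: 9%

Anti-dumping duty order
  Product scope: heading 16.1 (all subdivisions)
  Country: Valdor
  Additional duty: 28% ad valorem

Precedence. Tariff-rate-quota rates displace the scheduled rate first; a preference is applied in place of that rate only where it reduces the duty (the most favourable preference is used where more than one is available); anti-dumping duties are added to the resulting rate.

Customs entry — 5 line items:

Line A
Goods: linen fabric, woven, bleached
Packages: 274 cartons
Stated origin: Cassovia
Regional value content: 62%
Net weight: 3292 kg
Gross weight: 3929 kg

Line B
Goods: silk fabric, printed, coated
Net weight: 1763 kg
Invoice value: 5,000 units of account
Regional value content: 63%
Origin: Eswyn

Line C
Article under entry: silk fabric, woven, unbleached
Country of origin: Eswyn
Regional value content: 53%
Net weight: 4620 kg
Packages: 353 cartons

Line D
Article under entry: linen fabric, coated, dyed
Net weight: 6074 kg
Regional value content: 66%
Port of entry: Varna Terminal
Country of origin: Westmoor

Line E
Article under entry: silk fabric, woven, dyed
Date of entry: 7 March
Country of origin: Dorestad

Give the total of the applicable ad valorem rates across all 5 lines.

Line A: linen → 16.2; woven → 16.2.3; bleached → 16.2.3.3. Scheduled 16%. Cassovia agreement on 16.2.3: RVC ≥ 50% → 9% available; preferential 9%. → 9%.
Line B: silk → 16.1; coated → 16.1.4; printed → 16.1.4.4. Scheduled 18%. Eswyn agreement on 16.2.3.3: 16.1.4.4 not covered; anti-dumping (Eswyn, 16.1.4): +39%; total 18% + 39% = 57%. → 57%.
Line C: silk → 16.1; woven → 16.1.1; unbleached → 16.1.1.2. Scheduled 8%. Eswyn agreement on 16.2.3.3: 16.1.1.2 not covered. → 8%.
Line D: linen → 16.2; coated → 16.2.2; dyed → 16.2.2.2. Scheduled 28%. Westmoor agreement on 16.2: RVC ≥ 55% → 24% available; preferential 24%. → 24%.
Line E: silk → 16.1; woven → 16.1.1; dyed → 16.1.1.1. Scheduled 19%. No special measure applies. → 19%.
Sum: 9% + 57% + 8% + 24% + 19% = 117%.

117%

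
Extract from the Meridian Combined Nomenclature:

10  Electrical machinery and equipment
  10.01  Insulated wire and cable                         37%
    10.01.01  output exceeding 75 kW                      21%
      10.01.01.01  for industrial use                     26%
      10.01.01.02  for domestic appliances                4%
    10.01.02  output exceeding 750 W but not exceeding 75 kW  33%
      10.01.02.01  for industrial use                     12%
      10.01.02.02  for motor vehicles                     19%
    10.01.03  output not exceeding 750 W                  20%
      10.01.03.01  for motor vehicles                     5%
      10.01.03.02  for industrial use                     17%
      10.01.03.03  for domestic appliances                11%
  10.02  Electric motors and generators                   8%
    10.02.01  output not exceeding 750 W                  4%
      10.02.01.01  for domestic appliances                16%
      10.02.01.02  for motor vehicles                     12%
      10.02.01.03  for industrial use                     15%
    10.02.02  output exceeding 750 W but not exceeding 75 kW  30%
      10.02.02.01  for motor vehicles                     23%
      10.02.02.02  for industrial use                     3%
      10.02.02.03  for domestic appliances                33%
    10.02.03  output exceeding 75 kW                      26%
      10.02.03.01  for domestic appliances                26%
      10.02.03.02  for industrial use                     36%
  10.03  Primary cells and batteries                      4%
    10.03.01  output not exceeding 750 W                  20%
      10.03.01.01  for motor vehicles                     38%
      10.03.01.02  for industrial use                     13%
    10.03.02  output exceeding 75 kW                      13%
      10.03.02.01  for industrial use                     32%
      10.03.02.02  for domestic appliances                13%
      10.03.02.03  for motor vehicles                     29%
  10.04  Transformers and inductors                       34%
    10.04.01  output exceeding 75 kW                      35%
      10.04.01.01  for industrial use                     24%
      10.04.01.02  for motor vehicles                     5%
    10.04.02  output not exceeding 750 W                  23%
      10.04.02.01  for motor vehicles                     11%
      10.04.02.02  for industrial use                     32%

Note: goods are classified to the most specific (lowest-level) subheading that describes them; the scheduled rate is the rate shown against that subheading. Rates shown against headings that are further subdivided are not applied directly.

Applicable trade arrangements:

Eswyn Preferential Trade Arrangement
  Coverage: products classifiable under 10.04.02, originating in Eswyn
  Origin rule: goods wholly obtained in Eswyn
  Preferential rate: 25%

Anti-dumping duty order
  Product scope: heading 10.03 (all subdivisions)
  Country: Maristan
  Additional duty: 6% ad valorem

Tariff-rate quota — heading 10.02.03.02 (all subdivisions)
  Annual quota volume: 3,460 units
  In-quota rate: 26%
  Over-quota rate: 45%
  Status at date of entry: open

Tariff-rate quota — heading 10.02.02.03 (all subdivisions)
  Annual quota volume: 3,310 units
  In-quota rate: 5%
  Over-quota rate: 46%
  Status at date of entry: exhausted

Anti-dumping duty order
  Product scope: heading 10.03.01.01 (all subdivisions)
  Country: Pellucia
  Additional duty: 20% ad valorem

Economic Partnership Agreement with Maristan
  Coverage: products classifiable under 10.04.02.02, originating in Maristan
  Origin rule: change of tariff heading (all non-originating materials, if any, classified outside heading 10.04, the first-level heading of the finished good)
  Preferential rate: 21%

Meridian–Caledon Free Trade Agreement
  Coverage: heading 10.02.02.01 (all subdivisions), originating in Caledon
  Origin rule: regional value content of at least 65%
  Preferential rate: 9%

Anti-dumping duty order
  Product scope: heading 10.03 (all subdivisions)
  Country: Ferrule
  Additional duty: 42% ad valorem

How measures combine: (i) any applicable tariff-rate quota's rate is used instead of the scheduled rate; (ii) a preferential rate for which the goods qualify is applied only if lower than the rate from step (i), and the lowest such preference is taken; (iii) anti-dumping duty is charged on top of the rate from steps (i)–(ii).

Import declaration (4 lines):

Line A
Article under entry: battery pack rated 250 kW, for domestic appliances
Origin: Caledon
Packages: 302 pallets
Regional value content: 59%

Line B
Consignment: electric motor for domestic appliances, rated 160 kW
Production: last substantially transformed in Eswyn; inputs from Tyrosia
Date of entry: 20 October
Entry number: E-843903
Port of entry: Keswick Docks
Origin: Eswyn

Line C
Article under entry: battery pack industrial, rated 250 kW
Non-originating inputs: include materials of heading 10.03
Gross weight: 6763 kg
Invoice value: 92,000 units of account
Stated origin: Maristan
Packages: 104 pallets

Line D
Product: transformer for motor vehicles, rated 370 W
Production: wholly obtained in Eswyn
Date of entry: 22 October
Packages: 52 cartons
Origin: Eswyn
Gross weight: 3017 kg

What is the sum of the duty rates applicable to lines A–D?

88%

Line A: battery pack → 10.03; rated 250 kW → 10.03.02; for domestic appliances → 10.03.02.02. Scheduled 13%. Caledon agreement on 10.02.02.01: 10.03.02.02 not covered. → 13%.
Line B: electric motor → 10.02; rated 160 kW → 10.02.03; for domestic appliances → 10.02.03.01. Scheduled 26%. Eswyn agreement on 10.04.02: 10.02.03.01 not covered. → 26%.
Line C: battery pack → 10.03; rated 250 kW → 10.03.02; industrial → 10.03.02.01. Scheduled 32%. Maristan agreement on 10.04.02.02: 10.03.02.01 not covered; anti-dumping (Maristan, 10.03): +6%; total 32% + 6% = 38%. → 38%.
Line D: transformer → 10.04; rated 370 W → 10.04.02; for motor vehicles → 10.04.02.01. Scheduled 11%. Eswyn agreement on 10.04.02: wholly obtained → 25% available; preference 25% not lower than 11% → no reduction. → 11%.
Sum: 13% + 26% + 38% + 11% = 88%.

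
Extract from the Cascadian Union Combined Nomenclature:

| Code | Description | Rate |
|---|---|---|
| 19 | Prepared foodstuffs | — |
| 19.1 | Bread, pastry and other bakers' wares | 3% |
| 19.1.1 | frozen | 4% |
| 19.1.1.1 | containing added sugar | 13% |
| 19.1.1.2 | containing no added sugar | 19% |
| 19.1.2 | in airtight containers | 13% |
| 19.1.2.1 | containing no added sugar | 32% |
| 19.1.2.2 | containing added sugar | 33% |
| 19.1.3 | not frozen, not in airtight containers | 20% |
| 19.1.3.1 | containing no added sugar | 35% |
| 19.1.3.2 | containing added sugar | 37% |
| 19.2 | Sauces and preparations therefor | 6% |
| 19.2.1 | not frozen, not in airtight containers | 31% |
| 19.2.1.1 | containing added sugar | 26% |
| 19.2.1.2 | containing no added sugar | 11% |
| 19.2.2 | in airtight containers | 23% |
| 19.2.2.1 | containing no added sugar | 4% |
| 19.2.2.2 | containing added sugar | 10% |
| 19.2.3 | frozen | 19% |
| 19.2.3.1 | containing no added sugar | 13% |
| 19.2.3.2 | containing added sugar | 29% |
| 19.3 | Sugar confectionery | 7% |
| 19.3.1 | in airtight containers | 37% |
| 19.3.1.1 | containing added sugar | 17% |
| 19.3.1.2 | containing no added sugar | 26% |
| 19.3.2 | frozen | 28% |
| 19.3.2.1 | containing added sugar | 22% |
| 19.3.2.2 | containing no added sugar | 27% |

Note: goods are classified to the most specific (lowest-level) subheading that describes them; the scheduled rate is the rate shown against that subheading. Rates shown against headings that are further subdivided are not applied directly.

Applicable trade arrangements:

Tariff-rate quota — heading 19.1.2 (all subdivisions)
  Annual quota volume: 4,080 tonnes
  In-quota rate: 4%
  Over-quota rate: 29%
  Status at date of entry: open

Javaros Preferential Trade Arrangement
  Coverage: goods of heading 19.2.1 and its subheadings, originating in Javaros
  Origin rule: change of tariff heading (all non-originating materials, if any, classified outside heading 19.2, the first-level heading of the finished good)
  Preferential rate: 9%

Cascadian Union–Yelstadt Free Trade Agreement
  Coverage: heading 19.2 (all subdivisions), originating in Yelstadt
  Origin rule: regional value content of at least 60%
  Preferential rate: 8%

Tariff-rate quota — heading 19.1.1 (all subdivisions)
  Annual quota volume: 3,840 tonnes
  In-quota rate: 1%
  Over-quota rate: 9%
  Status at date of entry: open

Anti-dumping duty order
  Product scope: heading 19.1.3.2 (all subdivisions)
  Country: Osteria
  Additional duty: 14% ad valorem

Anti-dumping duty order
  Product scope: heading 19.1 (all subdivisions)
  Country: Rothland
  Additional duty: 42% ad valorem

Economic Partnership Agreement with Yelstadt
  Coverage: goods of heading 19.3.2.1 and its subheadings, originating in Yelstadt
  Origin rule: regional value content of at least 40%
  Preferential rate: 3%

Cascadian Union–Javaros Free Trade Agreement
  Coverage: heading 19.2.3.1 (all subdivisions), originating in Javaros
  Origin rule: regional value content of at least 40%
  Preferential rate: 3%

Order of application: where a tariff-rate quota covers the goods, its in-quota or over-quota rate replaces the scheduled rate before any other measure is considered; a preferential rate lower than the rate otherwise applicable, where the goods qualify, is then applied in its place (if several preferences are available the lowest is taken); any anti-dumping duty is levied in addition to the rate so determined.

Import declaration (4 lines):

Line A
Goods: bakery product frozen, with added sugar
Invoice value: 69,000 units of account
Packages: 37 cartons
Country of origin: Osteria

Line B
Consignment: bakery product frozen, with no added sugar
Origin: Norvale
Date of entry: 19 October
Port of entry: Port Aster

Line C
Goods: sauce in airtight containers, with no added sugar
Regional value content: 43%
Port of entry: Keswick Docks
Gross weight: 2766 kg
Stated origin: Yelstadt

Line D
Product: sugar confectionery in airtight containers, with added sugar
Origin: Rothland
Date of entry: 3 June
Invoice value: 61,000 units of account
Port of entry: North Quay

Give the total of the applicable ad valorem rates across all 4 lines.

Line A: bakery product → 19.1; frozen → 19.1.1; with added sugar → 19.1.1.1. Scheduled 13%. quota on 19.1.1 open → in-quota 1%. → 1%.
Line B: bakery product → 19.1; frozen → 19.1.1; with no added sugar → 19.1.1.2. Scheduled 19%. quota on 19.1.1 open → in-quota 1%. → 1%.
Line C: sauce → 19.2; in airtight containers → 19.2.2; with no added sugar → 19.2.2.1. Scheduled 4%. Yelstadt agreement on 19.2: RVC < 60%; Yelstadt agreement on 19.3.2.1: 19.2.2.1 not covered. → 4%.
Line D: sugar confectionery → 19.3; in airtight containers → 19.3.1; with added sugar → 19.3.1.1. Scheduled 17%. No special measure applies. → 17%.
Sum: 1% + 1% + 4% + 17% = 23%.

23%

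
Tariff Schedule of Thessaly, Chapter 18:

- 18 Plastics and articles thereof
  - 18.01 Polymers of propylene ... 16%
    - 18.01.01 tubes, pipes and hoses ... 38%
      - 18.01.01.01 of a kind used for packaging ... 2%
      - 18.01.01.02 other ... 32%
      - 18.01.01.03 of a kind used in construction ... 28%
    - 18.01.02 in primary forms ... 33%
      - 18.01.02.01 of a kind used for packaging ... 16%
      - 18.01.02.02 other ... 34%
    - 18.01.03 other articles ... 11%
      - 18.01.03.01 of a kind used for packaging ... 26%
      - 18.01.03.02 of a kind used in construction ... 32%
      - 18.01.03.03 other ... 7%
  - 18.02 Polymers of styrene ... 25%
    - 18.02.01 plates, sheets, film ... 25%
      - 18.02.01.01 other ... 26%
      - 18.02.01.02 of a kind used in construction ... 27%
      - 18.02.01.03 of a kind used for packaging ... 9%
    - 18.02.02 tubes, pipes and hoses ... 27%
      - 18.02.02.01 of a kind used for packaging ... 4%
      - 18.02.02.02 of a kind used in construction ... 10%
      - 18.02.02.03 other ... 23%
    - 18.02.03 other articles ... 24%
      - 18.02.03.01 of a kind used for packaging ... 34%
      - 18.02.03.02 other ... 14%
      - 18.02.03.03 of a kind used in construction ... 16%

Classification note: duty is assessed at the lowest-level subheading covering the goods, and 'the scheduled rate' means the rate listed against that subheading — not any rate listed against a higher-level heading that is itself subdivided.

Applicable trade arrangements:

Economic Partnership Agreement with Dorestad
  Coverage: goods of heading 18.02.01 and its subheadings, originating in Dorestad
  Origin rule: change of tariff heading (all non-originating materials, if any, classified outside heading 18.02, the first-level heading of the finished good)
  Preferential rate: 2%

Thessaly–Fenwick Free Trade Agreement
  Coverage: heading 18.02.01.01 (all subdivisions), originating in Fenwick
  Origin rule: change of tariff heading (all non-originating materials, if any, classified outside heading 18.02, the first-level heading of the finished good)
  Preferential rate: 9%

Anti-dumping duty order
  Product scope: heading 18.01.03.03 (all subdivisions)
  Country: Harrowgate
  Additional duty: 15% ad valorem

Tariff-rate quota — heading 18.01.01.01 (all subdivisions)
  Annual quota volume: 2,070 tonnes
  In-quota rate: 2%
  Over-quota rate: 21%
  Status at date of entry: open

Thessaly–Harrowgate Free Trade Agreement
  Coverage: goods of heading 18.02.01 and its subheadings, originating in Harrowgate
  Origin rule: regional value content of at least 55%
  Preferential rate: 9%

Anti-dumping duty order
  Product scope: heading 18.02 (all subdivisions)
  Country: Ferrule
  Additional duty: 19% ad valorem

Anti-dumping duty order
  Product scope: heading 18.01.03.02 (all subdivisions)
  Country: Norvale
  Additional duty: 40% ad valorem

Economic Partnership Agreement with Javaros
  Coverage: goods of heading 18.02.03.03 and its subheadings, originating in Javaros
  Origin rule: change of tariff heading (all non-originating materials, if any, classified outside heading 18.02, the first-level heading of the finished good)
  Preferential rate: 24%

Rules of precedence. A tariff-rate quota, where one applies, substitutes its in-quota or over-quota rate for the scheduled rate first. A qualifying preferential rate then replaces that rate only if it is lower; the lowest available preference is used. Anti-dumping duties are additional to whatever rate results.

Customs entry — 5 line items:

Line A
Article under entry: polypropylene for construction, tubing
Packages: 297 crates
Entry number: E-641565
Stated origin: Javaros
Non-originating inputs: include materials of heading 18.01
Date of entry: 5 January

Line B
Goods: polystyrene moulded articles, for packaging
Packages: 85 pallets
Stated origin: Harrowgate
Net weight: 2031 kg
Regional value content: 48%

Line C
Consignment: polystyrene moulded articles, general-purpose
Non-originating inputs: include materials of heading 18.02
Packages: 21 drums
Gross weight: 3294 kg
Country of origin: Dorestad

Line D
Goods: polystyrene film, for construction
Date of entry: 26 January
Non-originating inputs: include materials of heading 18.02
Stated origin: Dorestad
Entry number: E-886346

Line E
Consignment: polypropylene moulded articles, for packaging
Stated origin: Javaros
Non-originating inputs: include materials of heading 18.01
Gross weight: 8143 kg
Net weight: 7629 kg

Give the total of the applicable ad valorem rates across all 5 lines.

Line A: polypropylene → 18.01; tubing → 18.01.01; for construction → 18.01.01.03. Scheduled 28%. Javaros agreement on 18.02.03.03: 18.01.01.03 not covered. → 28%.
Line B: polystyrene → 18.02; moulded articles → 18.02.03; for packaging → 18.02.03.01. Scheduled 34%. Harrowgate agreement on 18.02.01: 18.02.03.01 not covered. → 34%.
Line C: polystyrene → 18.02; moulded articles → 18.02.03; general-purpose → 18.02.03.02. Scheduled 14%. Dorestad agreement on 18.02.01: 18.02.03.02 not covered. → 14%.
Line D: polystyrene → 18.02; film → 18.02.01; for construction → 18.02.01.02. Scheduled 27%. Dorestad agreement on 18.02.01: CTH not met. → 27%.
Line E: polypropylene → 18.01; moulded articles → 18.01.03; for packaging → 18.01.03.01. Scheduled 26%. Javaros agreement on 18.02.03.03: 18.01.03.01 not covered. → 26%.
Sum: 28% + 34% + 14% + 27% + 26% = 129%.

129%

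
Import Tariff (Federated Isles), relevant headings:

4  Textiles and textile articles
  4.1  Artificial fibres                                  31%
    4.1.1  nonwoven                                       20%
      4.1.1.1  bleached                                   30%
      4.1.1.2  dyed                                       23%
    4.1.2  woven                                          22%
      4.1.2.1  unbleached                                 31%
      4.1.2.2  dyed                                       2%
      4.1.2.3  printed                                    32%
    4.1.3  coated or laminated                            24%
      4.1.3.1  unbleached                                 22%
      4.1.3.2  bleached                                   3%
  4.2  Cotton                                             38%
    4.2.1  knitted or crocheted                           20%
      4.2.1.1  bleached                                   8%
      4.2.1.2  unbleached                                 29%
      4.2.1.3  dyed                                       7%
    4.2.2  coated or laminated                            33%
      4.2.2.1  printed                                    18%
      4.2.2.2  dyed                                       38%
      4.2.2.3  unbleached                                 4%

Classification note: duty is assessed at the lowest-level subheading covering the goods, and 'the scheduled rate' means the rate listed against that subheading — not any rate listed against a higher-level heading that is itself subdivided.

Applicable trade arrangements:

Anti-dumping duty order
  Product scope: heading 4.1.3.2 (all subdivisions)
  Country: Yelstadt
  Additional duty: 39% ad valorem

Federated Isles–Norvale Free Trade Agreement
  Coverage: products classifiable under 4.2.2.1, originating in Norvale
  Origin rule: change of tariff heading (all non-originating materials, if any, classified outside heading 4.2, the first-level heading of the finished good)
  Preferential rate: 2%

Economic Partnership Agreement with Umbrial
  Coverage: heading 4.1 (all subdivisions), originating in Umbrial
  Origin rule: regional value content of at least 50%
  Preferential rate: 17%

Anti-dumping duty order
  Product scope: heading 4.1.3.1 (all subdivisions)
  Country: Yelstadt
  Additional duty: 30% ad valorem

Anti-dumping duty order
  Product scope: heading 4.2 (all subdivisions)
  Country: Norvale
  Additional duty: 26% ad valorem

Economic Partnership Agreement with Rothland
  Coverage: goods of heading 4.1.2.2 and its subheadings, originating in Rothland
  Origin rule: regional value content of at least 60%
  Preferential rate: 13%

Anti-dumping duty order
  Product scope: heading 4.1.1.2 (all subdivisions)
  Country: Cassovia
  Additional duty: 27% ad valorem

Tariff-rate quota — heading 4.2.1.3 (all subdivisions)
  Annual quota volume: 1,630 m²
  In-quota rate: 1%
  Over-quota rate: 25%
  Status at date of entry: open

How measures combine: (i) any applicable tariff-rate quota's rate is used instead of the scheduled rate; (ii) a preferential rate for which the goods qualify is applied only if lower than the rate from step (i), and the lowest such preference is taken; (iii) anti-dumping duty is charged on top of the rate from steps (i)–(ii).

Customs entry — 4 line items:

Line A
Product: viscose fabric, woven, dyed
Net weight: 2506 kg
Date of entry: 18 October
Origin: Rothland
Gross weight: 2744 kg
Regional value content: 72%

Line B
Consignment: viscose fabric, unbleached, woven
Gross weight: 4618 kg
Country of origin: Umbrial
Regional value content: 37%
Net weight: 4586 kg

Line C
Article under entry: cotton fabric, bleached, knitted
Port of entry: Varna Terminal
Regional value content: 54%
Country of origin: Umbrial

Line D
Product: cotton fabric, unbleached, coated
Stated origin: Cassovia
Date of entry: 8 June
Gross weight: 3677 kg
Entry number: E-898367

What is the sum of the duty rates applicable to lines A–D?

Line A: viscose → 4.1; woven → 4.1.2; dyed → 4.1.2.2. Scheduled 2%. Rothland agreement on 4.1.2.2: RVC ≥ 60% → 13% available; preference 13% not lower than 2% → no reduction. → 2%.
Line B: viscose → 4.1; woven → 4.1.2; unbleached → 4.1.2.1. Scheduled 31%. Umbrial agreement on 4.1: RVC < 50%. → 31%.
Line C: cotton → 4.2; knitted → 4.2.1; bleached → 4.2.1.1. Scheduled 8%. Umbrial agreement on 4.1: 4.2.1.1 not covered. → 8%.
Line D: cotton → 4.2; coated → 4.2.2; unbleached → 4.2.2.3. Scheduled 4%. No special measure applies. → 4%.
Sum: 2% + 31% + 8% + 4% = 45%.

45%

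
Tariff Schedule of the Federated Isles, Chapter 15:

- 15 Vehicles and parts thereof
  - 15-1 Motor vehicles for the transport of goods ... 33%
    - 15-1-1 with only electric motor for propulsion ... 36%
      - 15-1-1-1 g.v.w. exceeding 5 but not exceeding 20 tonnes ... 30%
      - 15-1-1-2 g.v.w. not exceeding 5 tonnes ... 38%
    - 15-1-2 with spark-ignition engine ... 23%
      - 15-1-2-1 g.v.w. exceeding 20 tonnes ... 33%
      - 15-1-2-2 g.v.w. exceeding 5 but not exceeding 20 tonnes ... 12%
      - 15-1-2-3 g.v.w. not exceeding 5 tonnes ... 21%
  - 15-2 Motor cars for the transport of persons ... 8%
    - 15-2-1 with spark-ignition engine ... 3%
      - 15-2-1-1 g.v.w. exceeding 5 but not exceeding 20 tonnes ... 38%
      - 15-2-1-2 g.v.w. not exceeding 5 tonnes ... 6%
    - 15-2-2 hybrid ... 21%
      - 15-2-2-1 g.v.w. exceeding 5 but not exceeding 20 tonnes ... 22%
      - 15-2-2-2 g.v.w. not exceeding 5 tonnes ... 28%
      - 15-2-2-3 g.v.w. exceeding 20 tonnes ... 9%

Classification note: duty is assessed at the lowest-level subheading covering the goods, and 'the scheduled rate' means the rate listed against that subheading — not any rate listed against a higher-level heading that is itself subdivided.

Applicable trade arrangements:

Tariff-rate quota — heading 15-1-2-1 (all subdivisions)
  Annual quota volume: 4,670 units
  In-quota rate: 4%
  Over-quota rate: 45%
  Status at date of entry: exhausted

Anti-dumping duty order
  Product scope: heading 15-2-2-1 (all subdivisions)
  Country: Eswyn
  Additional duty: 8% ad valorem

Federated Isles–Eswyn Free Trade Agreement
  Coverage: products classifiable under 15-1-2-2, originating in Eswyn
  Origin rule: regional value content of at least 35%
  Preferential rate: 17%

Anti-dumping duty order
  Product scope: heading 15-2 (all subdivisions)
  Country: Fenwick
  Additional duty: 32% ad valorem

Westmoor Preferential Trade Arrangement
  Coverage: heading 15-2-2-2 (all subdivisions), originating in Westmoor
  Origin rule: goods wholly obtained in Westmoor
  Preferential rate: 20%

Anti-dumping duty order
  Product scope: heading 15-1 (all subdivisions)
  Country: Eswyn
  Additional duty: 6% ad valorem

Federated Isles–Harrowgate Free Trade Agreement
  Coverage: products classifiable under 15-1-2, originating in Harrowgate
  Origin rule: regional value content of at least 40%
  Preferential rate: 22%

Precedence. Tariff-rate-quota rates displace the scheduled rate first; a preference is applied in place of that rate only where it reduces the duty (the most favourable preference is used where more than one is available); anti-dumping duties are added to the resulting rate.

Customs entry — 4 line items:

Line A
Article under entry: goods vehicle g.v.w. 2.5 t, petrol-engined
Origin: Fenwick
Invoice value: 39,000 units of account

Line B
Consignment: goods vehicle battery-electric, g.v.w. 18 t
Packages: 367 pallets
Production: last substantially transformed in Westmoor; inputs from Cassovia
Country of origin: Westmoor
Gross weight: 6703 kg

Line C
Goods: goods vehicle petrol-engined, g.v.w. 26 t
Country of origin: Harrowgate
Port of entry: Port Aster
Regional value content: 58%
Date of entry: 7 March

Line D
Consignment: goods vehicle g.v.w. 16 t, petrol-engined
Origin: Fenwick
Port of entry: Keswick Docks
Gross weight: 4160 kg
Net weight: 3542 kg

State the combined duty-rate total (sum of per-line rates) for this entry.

Line A: goods vehicle → 15-1; petrol-engined → 15-1-2; g.v.w. 2.5 t → 15-1-2-3. Scheduled 21%. No special measure applies. → 21%.
Line B: goods vehicle → 15-1; battery-electric → 15-1-1; g.v.w. 18 t → 15-1-1-1. Scheduled 30%. Westmoor agreement on 15-2-2-2: 15-1-1-1 not covered. → 30%.
Line C: goods vehicle → 15-1; petrol-engined → 15-1-2; g.v.w. 26 t → 15-1-2-1. Scheduled 33%. quota on 15-1-2-1 exhausted → over-quota 45%; Harrowgate agreement on 15-1-2: RVC ≥ 40% → 22% available; preferential 22%. → 22%.
Line D: goods vehicle → 15-1; petrol-engined → 15-1-2; g.v.w. 16 t → 15-1-2-2. Scheduled 12%. No special measure applies. → 12%.
Sum: 21% + 30% + 22% + 12% = 85%.

85%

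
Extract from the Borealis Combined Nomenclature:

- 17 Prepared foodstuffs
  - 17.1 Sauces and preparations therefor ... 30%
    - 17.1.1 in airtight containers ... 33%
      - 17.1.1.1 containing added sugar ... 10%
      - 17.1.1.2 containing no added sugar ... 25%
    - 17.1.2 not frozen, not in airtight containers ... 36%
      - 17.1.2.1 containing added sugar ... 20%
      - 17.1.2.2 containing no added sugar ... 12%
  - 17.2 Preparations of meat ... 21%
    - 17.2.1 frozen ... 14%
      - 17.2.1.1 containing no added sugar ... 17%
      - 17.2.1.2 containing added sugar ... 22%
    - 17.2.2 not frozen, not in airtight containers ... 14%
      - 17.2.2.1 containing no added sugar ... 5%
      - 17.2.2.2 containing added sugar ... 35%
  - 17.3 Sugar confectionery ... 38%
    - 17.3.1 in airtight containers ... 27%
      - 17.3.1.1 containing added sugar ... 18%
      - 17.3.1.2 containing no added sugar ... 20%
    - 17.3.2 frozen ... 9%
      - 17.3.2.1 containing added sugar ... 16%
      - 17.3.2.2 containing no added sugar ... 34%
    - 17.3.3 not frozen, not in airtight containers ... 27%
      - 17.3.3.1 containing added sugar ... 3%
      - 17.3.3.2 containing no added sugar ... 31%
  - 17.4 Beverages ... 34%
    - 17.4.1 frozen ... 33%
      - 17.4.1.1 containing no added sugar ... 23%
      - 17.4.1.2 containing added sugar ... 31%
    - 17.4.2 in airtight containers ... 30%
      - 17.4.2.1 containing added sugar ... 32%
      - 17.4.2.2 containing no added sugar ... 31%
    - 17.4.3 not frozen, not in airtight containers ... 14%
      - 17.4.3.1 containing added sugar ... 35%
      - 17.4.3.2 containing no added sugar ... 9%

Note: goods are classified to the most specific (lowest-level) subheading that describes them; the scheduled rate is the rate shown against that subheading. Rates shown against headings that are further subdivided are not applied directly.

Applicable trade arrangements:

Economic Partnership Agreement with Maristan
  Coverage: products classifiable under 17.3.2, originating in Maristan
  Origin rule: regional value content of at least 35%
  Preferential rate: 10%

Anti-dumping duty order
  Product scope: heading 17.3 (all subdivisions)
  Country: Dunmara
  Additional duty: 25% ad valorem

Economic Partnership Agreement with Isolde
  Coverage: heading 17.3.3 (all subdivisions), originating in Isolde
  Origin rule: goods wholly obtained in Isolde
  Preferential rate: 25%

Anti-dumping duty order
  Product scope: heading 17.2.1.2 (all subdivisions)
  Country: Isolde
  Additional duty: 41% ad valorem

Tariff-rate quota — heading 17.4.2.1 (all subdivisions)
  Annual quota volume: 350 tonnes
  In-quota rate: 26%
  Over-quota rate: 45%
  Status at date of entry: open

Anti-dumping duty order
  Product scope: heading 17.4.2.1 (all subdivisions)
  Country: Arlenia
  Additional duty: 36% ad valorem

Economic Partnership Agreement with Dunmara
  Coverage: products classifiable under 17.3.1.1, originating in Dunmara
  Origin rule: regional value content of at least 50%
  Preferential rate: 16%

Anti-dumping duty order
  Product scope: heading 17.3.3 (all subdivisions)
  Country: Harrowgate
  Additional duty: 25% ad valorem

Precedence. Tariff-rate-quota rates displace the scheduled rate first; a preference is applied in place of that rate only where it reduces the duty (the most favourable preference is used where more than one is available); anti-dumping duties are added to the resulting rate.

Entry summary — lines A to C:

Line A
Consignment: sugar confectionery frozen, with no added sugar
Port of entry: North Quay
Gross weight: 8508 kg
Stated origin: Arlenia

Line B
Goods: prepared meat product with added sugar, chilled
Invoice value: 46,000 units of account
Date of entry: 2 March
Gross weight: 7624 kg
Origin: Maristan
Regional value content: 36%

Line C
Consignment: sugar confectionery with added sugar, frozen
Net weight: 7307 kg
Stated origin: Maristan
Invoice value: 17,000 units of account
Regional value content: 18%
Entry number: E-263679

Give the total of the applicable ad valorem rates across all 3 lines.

Line A: sugar confectionery → 17.3; frozen → 17.3.2; with no added sugar → 17.3.2.2. Scheduled 34%. No special measure applies. → 34%.
Line B: prepared meat product → 17.2; chilled → 17.2.2; with added sugar → 17.2.2.2. Scheduled 35%. Maristan agreement on 17.3.2: 17.2.2.2 not covered. → 35%.
Line C: sugar confectionery → 17.3; frozen → 17.3.2; with added sugar → 17.3.2.1. Scheduled 16%. Maristan agreement on 17.3.2: RVC < 35%. → 16%.
Sum: 34% + 35% + 16% = 85%.

85%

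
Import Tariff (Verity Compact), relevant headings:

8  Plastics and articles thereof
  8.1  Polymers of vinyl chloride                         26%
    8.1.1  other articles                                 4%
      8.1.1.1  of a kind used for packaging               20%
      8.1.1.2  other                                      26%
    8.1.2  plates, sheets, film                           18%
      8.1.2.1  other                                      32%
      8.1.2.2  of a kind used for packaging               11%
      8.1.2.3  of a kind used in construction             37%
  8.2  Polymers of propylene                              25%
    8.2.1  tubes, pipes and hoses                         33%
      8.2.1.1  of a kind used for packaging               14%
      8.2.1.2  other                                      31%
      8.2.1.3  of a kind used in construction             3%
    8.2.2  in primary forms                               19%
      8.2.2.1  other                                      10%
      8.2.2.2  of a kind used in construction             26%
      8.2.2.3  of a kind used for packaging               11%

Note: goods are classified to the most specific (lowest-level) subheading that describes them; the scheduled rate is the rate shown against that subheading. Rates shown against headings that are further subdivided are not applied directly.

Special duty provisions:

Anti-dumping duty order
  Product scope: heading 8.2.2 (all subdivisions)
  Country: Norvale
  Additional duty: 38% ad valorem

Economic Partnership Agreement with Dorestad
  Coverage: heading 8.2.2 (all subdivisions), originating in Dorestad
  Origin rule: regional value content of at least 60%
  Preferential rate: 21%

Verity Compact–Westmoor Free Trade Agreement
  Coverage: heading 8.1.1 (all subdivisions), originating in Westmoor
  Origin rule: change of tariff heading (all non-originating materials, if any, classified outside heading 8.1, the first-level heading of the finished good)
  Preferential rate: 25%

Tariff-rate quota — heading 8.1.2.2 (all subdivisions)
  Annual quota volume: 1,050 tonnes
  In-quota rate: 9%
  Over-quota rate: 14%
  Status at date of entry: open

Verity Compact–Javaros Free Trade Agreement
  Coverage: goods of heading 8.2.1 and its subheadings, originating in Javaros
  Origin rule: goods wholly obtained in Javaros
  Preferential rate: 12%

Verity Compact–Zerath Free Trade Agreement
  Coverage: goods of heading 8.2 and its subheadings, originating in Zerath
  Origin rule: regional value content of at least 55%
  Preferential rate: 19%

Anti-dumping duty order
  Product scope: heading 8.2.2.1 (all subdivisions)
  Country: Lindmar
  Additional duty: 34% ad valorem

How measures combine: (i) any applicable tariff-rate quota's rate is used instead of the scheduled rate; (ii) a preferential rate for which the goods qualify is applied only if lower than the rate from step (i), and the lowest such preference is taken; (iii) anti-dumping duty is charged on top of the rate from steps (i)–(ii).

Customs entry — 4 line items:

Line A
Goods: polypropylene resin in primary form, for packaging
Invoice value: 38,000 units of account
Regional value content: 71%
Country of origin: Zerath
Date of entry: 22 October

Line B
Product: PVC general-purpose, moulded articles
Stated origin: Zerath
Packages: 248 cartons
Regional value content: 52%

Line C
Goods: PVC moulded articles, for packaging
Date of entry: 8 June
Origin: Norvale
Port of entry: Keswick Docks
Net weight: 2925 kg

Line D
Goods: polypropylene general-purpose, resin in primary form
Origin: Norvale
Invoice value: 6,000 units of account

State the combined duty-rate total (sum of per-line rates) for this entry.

105%

Line A: polypropylene → 8.2; resin in primary form → 8.2.2; for packaging → 8.2.2.3. Scheduled 11%. Zerath agreement on 8.2: RVC ≥ 55% → 19% available; preference 19% not lower than 11% → no reduction. → 11%.
Line B: PVC → 8.1; moulded articles → 8.1.1; general-purpose → 8.1.1.2. Scheduled 26%. Zerath agreement on 8.2: 8.1.1.2 not covered. → 26%.
Line C: PVC → 8.1; moulded articles → 8.1.1; for packaging → 8.1.1.1. Scheduled 20%. No special measure applies. → 20%.
Line D: polypropylene → 8.2; resin in primary form → 8.2.2; general-purpose → 8.2.2.1. Scheduled 10%. anti-dumping (Norvale, 8.2.2): +38%; total 10% + 38% = 48%. → 48%.
Sum: 11% + 26% + 20% + 48% = 105%.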